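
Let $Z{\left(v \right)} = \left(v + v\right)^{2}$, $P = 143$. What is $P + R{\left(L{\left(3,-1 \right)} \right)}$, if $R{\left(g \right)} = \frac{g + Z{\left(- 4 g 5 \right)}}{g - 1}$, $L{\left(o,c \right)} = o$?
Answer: $\frac{14689}{2} \approx 7344.5$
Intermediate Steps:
$Z{\left(v \right)} = 4 v^{2}$ ($Z{\left(v \right)} = \left(2 v\right)^{2} = 4 v^{2}$)
$R{\left(g \right)} = \frac{g + 1600 g^{2}}{-1 + g}$ ($R{\left(g \right)} = \frac{g + 4 \left(- 4 g 5\right)^{2}}{g - 1} = \frac{g + 4 \left(- 20 g\right)^{2}}{-1 + g} = \frac{g + 4 \cdot 400 g^{2}}{-1 + g} = \frac{g + 1600 g^{2}}{-1 + g}$)
$P + R{\left(L{\left(3,-1 \right)} \right)} = 143 + \frac{3 \left(1 + 1600 \cdot 3\right)}{-1 + 3} = 143 + \frac{3 \left(1 + 4800\right)}{2} = 143 + 3 \cdot \frac{1}{2} \cdot 4801 = 143 + \frac{14403}{2} = \frac{14689}{2}$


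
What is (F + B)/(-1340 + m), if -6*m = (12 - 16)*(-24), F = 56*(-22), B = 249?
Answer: 983/1356 ≈ 0.72493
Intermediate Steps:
F = -1232
m = -16 (m = -(12 - 16)*(-24)/6 = -(-2)*(-24)/3 = -1/6*96 = -16)
(F + B)/(-1340 + m) = (-1232 + 249)/(-1340 - 16) = -983/(-1356) = -983*(-1/1356) = 983/1356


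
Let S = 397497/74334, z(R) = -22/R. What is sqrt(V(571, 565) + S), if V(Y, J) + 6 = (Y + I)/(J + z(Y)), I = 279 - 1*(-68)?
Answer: sqrt(6902648079709533502)/2664403118 ≈ 0.98607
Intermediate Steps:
I = 347 (I = 279 + 68 = 347)
V(Y, J) = -6 + (347 + Y)/(J - 22/Y) (V(Y, J) = -6 + (Y + 347)/(J - 22/Y) = -6 + (347 + Y)/(J - 22/Y))
S = 132499/24778 (S = 397497*(1/74334) = 132499/24778 ≈ 5.3474)
sqrt(V(571, 565) + S) = sqrt((132 - 1*571*(-347 - 1*571 + 6*565))/(-22 + 565*571) + 132499/24778) = sqrt((132 - 1*571*(-347 - 571 + 3390))/(-22 + 322615) + 132499/24778) = sqrt((132 - 1*571*2472)/322593 + 132499/24778) = sqrt((132 - 1411512)/322593 + 132499/24778) = sqrt((1/322593)*(-1411380) + 132499/24778) = sqrt(-470460/107531 + 132499/24778) = sqrt(2590692089/2664403118) = sqrt(6902648079709533502)/2664403118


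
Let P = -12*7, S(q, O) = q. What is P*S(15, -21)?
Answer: -1260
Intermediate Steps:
P = -84
P*S(15, -21) = -84*15 = -1260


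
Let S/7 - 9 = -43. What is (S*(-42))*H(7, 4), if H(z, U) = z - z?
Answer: 0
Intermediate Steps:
S = -238 (S = 63 + 7*(-43) = 63 - 301 = -238)
H(z, U) = 0
(S*(-42))*H(7, 4) = -238*(-42)*0 = 9996*0 = 0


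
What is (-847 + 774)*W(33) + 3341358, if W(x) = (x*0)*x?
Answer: 3341358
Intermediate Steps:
W(x) = 0 (W(x) = 0*x = 0)
(-847 + 774)*W(33) + 3341358 = (-847 + 774)*0 + 3341358 = -73*0 + 3341358 = 0 + 3341358 = 3341358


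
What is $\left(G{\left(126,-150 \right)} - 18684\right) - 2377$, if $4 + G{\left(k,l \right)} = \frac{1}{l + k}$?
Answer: $- \frac{505561}{24} \approx -21065.0$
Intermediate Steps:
$G{\left(k,l \right)} = -4 + \frac{1}{k + l}$ ($G{\left(k,l \right)} = -4 + \frac{1}{l + k} = -4 + \frac{1}{k + l}$)
$\left(G{\left(126,-150 \right)} - 18684\right) - 2377 = \left(\frac{1 - 504 - -600}{126 - 150} - 18684\right) - 2377 = \left(\frac{1 - 504 + 600}{-24} - 18684\right) - 2377 = \left(\left(- \frac{1}{24}\right) 97 - 18684\right) - 2377 = \left(- \frac{97}{24} - 18684\right) - 2377 = - \frac{448513}{24} - 2377 = - \frac{505561}{24}$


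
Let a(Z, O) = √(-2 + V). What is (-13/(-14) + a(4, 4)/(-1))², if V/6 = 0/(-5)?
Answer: (13 - 14*I*√2)²/196 ≈ -1.1378 - 2.6264*I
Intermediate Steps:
V = 0 (V = 6*(0/(-5)) = 6*(0*(-⅕)) = 6*0 = 0)
a(Z, O) = I*√2 (a(Z, O) = √(-2 + 0) = √(-2) = I*√2)
(-13/(-14) + a(4, 4)/(-1))² = (-13/(-14) + (I*√2)/(-1))² = (-13*(-1/14) + (I*√2)*(-1))² = (13/14 - I*√2)²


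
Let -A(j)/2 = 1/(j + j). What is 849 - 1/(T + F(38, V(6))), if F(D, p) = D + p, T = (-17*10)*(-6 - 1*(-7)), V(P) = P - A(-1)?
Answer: 107824/127 ≈ 849.01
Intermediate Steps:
A(j) = -1/j (A(j) = -2/(j + j) = -2*1/(2*j) = -1/j)
V(P) = -1 + P (V(P) = P - (-1)/(-1) = P - (-1)*(-1) = P - 1*1 = P - 1 = -1 + P)
T = -170 (T = -170*(-6 + 7) = -170*1 = -170)
849 - 1/(T + F(38, V(6))) = 849 - 1/(-170 + (38 + (-1 + 6))) = 849 - 1/(-170 + (38 + 5)) = 849 - 1/(-170 + 43) = 849 - 1/(-127) = 849 - 1*(-1/127) = 849 + 1/127 = 107824/127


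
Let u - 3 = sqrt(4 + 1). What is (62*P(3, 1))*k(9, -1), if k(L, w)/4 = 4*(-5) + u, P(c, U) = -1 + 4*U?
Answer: -12648 + 744*sqrt(5) ≈ -10984.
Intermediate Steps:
u = 3 + sqrt(5) (u = 3 + sqrt(4 + 1) = 3 + sqrt(5) ≈ 5.2361)
k(L, w) = -68 + 4*sqrt(5) (k(L, w) = 4*(4*(-5) + (3 + sqrt(5))) = 4*(-20 + (3 + sqrt(5))) = 4*(-17 + sqrt(5)) = -68 + 4*sqrt(5))
(62*P(3, 1))*k(9, -1) = (62*(-1 + 4*1))*(-68 + 4*sqrt(5)) = (62*(-1 + 4))*(-68 + 4*sqrt(5)) = (62*3)*(-68 + 4*sqrt(5)) = 186*(-68 + 4*sqrt(5)) = -12648 + 744*sqrt(5)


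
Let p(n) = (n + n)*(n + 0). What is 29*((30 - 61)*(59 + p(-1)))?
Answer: -54839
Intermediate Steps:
p(n) = 2*n² (p(n) = (2*n)*n = 2*n²)
29*((30 - 61)*(59 + p(-1))) = 29*((30 - 61)*(59 + 2*(-1)²)) = 29*(-31*(59 + 2*1)) = 29*(-31*(59 + 2)) = 29*(-31*61) = 29*(-1891) = -54839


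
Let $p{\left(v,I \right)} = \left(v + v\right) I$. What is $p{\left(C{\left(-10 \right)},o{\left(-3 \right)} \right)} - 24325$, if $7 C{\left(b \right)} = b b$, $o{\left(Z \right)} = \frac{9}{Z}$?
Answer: $- \frac{170875}{7} \approx -24411.0$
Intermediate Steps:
$C{\left(b \right)} = \frac{b^{2}}{7}$ ($C{\left(b \right)} = \frac{b b}{7} = \frac{b^{2}}{7}$)
$p{\left(v,I \right)} = 2 I v$ ($p{\left(v,I \right)} = 2 v I = 2 I v$)
$p{\left(C{\left(-10 \right)},o{\left(-3 \right)} \right)} - 24325 = 2 \frac{9}{-3} \frac{\left(-10\right)^{2}}{7} - 24325 = 2 \cdot 9 \left(- \frac{1}{3}\right) \frac{1}{7} \cdot 100 - 24325 = 2 \left(-3\right) \frac{100}{7} - 24325 = - \frac{600}{7} - 24325 = - \frac{170875}{7}$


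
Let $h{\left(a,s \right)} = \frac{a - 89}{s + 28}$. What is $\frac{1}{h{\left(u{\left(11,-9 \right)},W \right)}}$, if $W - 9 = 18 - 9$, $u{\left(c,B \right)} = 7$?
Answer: $- \frac{23}{41} \approx -0.56098$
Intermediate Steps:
$W = 18$ ($W = 9 + \left(18 - 9\right) = 9 + 9 = 18$)
$h{\left(a,s \right)} = \frac{-89 + a}{28 + s}$
$\frac{1}{h{\left(u{\left(11,-9 \right)},W \right)}} = \frac{1}{\frac{1}{28 + 18} \left(-89 + 7\right)} = \frac{1}{\frac{1}{46} \left(-82\right)} = \frac{1}{- \frac{41}{23}} = - \frac{23}{41}$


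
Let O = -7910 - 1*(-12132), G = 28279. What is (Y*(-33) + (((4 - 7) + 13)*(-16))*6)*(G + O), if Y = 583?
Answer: -656487699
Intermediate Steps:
O = 4222 (O = -7910 + 12132 = 4222)
(Y*(-33) + (((4 - 7) + 13)*(-16))*6)*(G + O) = (583*(-33) + (((4 - 7) + 13)*(-16))*6)*(28279 + 4222) = (-19239 + ((-3 + 13)*(-16))*6)*32501 = (-19239 + (10*(-16))*6)*32501 = (-19239 - 160*6)*32501 = (-19239 - 960)*32501 = -20199*32501 = -656487699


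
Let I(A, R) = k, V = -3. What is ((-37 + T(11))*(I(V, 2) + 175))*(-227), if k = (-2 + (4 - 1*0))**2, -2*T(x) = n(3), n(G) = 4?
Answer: 1584687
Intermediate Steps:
T(x) = -2 (T(x) = -1/2*4 = -2)
k = 4 (k = (-2 + (4 + 0))**2 = (-2 + 4)**2 = 2**2 = 4)
I(A, R) = 4
((-37 + T(11))*(I(V, 2) + 175))*(-227) = ((-37 - 2)*(4 + 175))*(-227) = -39*179*(-227) = -6981*(-227) = 1584687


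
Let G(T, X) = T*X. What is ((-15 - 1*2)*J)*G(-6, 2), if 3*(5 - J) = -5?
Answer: 1360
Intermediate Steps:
J = 20/3 (J = 5 - ⅓*(-5) = 5 + 5/3 = 20/3 ≈ 6.6667)
((-15 - 1*2)*J)*G(-6, 2) = ((-15 - 1*2)*(20/3))*(-6*2) = ((-15 - 2)*(20/3))*(-12) = -17*20/3*(-12) = -340/3*(-12) = 1360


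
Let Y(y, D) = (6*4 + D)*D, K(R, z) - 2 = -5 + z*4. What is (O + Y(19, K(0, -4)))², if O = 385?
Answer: 84100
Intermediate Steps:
K(R, z) = -3 + 4*z (K(R, z) = 2 + (-5 + z*4) = 2 + (-5 + 4*z) = -3 + 4*z)
Y(y, D) = D*(24 + D) (Y(y, D) = (24 + D)*D = D*(24 + D))
(O + Y(19, K(0, -4)))² = (385 + (-3 + 4*(-4))*(24 + (-3 + 4*(-4))))² = (385 + (-3 - 16)*(24 + (-3 - 16)))² = (385 - 19*(24 - 19))² = (385 - 19*5)² = (385 - 95)² = 290² = 84100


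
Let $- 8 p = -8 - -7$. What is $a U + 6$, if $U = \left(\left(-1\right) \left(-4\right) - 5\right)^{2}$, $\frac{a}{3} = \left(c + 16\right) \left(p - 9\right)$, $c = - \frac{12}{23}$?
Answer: $- \frac{18681}{46} \approx -406.11$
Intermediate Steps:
$c = - \frac{12}{23}$ ($c = \left(-12\right) \frac{1}{23} = - \frac{12}{23} \approx -0.52174$)
$p = \frac{1}{8}$ ($p = - \frac{-8 - -7}{8} = - \frac{-8 + 7}{8} = \left(- \frac{1}{8}\right) \left(-1\right) = \frac{1}{8} \approx 0.125$)
$a = - \frac{18957}{46}$ ($a = 3 \left(- \frac{12}{23} + 16\right) \left(\frac{1}{8} - 9\right) = 3 \cdot \frac{356}{23} \left(- \frac{71}{8}\right) = 3 \left(- \frac{6319}{46}\right) = - \frac{18957}{46} \approx -412.11$)
$U = 1$ ($U = \left(4 - 5\right)^{2} = \left(-1\right)^{2} = 1$)
$a U + 6 = \left(- \frac{18957}{46}\right) 1 + 6 = - \frac{18957}{46} + 6 = - \frac{18681}{46}$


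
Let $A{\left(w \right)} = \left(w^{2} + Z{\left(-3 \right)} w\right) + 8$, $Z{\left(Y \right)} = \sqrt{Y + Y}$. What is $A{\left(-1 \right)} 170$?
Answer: $1530 - 170 i \sqrt{6} \approx 1530.0 - 416.41 i$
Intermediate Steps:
$Z{\left(Y \right)} = \sqrt{2} \sqrt{Y}$ ($Z{\left(Y \right)} = \sqrt{2 Y} = \sqrt{2} \sqrt{Y}$)
$A{\left(w \right)} = 8 + w^{2} + i w \sqrt{6}$ ($A{\left(w \right)} = \left(w^{2} + \sqrt{2} \sqrt{-3} w\right) + 8 = \left(w^{2} + \sqrt{2} i \sqrt{3} w\right) + 8 = \left(w^{2} + i \sqrt{6} w\right) + 8 = \left(w^{2} + i w \sqrt{6}\right) + 8 = 8 + w^{2} + i w \sqrt{6}$)
$A{\left(-1 \right)} 170 = \left(8 + \left(-1\right)^{2} + i \left(-1\right) \sqrt{6}\right) 170 = \left(8 + 1 - i \sqrt{6}\right) 170 = \left(9 - i \sqrt{6}\right) 170 = 1530 - 170 i \sqrt{6}$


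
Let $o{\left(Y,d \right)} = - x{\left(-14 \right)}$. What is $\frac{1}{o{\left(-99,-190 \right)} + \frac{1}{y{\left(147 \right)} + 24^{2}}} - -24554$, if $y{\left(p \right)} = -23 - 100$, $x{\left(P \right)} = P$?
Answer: $\frac{155746475}{6343} \approx 24554.0$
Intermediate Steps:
$o{\left(Y,d \right)} = 14$ ($o{\left(Y,d \right)} = \left(-1\right) \left(-14\right) = 14$)
$y{\left(p \right)} = -123$
$\frac{1}{o{\left(-99,-190 \right)} + \frac{1}{y{\left(147 \right)} + 24^{2}}} - -24554 = \frac{1}{14 + \frac{1}{-123 + 24^{2}}} - -24554 = \frac{1}{14 + \frac{1}{-123 + 576}} + 24554 = \frac{1}{14 + \frac{1}{453}} + 24554 = \frac{1}{\frac{6343}{453}} + 24554 = \frac{453}{6343} + 24554 = \frac{155746475}{6343}$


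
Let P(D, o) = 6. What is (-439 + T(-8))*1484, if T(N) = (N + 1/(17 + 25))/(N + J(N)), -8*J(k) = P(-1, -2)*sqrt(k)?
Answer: 212*(-27657*sqrt(2) + 147169*I)/(3*(-16*I + 3*sqrt(2))) ≈ -6.5009e+5 - 366.56*I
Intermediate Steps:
J(k) = -3*sqrt(k)/4
T(N) = (1/42 + N)/(N - 3*sqrt(N)/4) (T(N) = (N + 1/(17 + 25))/(N - 3*sqrt(N)/4) = (N + 1/42)/(N - 3*sqrt(N)/4) = (1/42 + N)/(N - 3*sqrt(N)/4))
(-439 + T(-8))*1484 = (-439 + 2*(1 + 42*(-8))/(21*(-6*I*sqrt(2) + 4*(-8))))*1484 = (-439 + 2*(1 - 336)/(21*(-6*I*sqrt(2) - 32)))*1484 = (-439 + (2/21)*(-335)/(-6*I*sqrt(2) - 32))*1484 = (-439 + (2/21)*(-335)/(-32 - 6*I*sqrt(2)))*1484 = (-439 - 670/(21*(-32 - 6*I*sqrt(2))))*1484 = -651476 - 142040/(3*(-32 - 6*I*sqrt(2)))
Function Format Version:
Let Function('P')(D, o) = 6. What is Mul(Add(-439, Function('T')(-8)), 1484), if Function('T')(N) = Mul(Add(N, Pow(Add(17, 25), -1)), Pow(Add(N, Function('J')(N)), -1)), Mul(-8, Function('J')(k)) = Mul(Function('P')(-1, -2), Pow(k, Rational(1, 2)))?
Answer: Mul(Rational(212, 3), Pow(Add(Mul(-16, I), Mul(3, Pow(2, Rational(1, 2)))), -1), Add(Mul(-27657, Pow(2, Rational(1, 2))), Mul(147169, I))) ≈ Add(-6.5009e+5, Mul(-366.56, I))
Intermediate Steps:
Function('J')(k) = Mul(Rational(-3, 4), Pow(k, Rational(1, 2))) (Function('J')(k) = Mul(Rational(-1, 8), Mul(6, Pow(k, Rational(1, 2)))) = Mul(Rational(-3, 4), Pow(k, Rational(1, 2))))
Function('T')(N) = Mul(Pow(Add(N, Mul(Rational(-3, 4), Pow(N, Rational(1, 2)))), -1), Add(Rational(1, 42), N)) (Function('T')(N) = Mul(Add(N, Pow(Add(17, 25), -1)), Pow(Add(N, Mul(Rational(-3, 4), Pow(N, Rational(1, 2)))), -1)) = Mul(Add(N, Pow(42, -1)), Pow(Add(N, Mul(Rational(-3, 4), Pow(N, Rational(1, 2)))), -1)) = Mul(Add(N, Rational(1, 42)), Pow(Add(N, Mul(Rational(-3, 4), Pow(N, Rational(1, 2)))), -1)) = Mul(Add(Rational(1, 42), N), Pow(Add(N, Mul(Rational(-3, 4), Pow(N, Rational(1, 2)))), -1)) = Mul(Pow(Add(N, Mul(Rational(-3, 4), Pow(N, Rational(1, 2)))), -1), Add(Rational(1, 42), N)))
Mul(Add(-439, Function('T')(-8)), 1484) = Mul(Add(-439, Mul(Rational(2, 21), Pow(Add(Mul(-3, Pow(-8, Rational(1, 2))), Mul(4, -8)), -1), Add(1, Mul(42, -8)))), 1484) = Mul(Add(-439, Mul(Rational(2, 21), Pow(Add(Mul(-3, Mul(2, I, Pow(2, Rational(1, 2)))), -32), -1), Add(1, -336))), 1484) = Mul(Add(-439, Mul(Rational(2, 21), Pow(Add(Mul(-6, I, Pow(2, Rational(1, 2))), -32), -1), -335)), 1484) = Mul(Add(-439, Mul(Rational(2, 21), Pow(Add(-32, Mul(-6, I, Pow(2, Rational(1, 2)))), -1), -335)), 1484) = Mul(Add(-439, Mul(Rational(-670, 21), Pow(Add(-32, Mul(-6, I, Pow(2, Rational(1, 2)))), -1))), 1484) = Add(-651476, Mul(Rational(-142040, 3), Pow(Add(-32, Mul(-6, I, Pow(2, Rational(1, 2)))), -1)))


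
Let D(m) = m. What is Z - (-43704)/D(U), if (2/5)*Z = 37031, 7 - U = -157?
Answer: 7613207/82 ≈ 92844.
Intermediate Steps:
U = 164 (U = 7 - 1*(-157) = 7 + 157 = 164)
Z = 185155/2 (Z = (5/2)*37031 = 185155/2 ≈ 92578.)
Z - (-43704)/D(U) = 185155/2 - (-43704)/164 = 185155/2 - 1*(-10926/41) = 185155/2 + 10926/41 = 7613207/82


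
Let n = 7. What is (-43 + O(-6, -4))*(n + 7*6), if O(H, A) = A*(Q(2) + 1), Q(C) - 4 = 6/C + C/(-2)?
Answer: -3479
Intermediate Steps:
Q(C) = 4 + 6/C - C/2 (Q(C) = 4 + (6/C + C/(-2)) = 4 + (6/C + C*(-½)) = 4 + (6/C - C/2) = 4 + 6/C - C/2)
O(H, A) = 7*A (O(H, A) = A*((4 + 6/2 - ½*2) + 1) = A*((4 + 6*(½) - 1) + 1) = A*((4 + 3 - 1) + 1) = A*(6 + 1) = A*7 = 7*A)
(-43 + O(-6, -4))*(n + 7*6) = (-43 + 7*(-4))*(7 + 7*6) = (-43 - 28)*(7 + 42) = -71*49 = -3479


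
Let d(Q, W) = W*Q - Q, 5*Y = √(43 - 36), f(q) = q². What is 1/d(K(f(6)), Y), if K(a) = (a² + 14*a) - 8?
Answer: -25/32256 - 5*√7/32256 ≈ -0.0011852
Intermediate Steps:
Y = √7/5 (Y = √(43 - 36)/5 = √7/5 ≈ 0.52915)
K(a) = -8 + a² + 14*a
d(Q, W) = -Q + Q*W (d(Q, W) = Q*W - Q = -Q + Q*W)
1/d(K(f(6)), Y) = 1/((-8 + (6²)² + 14*6²)*(-1 + √7/5)) = 1/((-8 + 36² + 14*36)*(-1 + √7/5)) = 1/((-8 + 1296 + 504)*(-1 + √7/5)) = 1/(1792*(-1 + √7/5)) = 1/(-1792 + 1792*√7/5)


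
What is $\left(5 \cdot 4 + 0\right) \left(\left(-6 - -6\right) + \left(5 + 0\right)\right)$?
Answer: $100$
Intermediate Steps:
$\left(5 \cdot 4 + 0\right) \left(\left(-6 - -6\right) + \left(5 + 0\right)\right) = \left(20 + 0\right) \left(\left(-6 + 6\right) + 5\right) = 20 \left(0 + 5\right) = 20 \cdot 5 = 100$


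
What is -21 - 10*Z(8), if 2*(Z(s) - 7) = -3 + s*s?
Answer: -396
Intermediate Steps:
Z(s) = 11/2 + s²/2 (Z(s) = 7 + (-3 + s*s)/2 = 7 + (-3 + s²)/2 = 7 + (-3/2 + s²/2) = 11/2 + s²/2)
-21 - 10*Z(8) = -21 - 10*(11/2 + (½)*8²) = -21 - 10*(11/2 + (½)*64) = -21 - 10*(11/2 + 32) = -21 - 10*75/2 = -21 - 375 = -396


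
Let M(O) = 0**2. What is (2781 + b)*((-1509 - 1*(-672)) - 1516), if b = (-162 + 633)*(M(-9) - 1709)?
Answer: 1887477774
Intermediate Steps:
M(O) = 0
b = -804939 (b = (-162 + 633)*(0 - 1709) = 471*(-1709) = -804939)
(2781 + b)*((-1509 - 1*(-672)) - 1516) = (2781 - 804939)*((-1509 - 1*(-672)) - 1516) = -802158*((-1509 + 672) - 1516) = -802158*(-837 - 1516) = -802158*(-2353) = 1887477774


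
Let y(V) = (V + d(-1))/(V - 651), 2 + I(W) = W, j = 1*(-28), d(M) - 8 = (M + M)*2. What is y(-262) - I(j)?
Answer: 27648/913 ≈ 30.283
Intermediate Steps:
d(M) = 8 + 4*M (d(M) = 8 + (M + M)*2 = 8 + (2*M)*2 = 8 + 4*M)
j = -28
I(W) = -2 + W
y(V) = (4 + V)/(-651 + V) (y(V) = (V + (8 + 4*(-1)))/(V - 651) = (V + (8 - 4))/(-651 + V) = (V + 4)/(-651 + V) = (4 + V)/(-651 + V))
y(-262) - I(j) = (4 - 262)/(-651 - 262) - (-2 - 28) = -258/(-913) - 1*(-30) = -1/913*(-258) + 30 = 258/913 + 30 = 27648/913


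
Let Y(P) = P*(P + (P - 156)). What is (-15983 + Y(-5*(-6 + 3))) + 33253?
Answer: 15380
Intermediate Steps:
Y(P) = P*(-156 + 2*P) (Y(P) = P*(P + (-156 + P)) = P*(-156 + 2*P))
(-15983 + Y(-5*(-6 + 3))) + 33253 = (-15983 + 2*(-5*(-6 + 3))*(-78 - 5*(-6 + 3))) + 33253 = (-15983 + 2*(-5*(-3))*(-78 - 5*(-3))) + 33253 = (-15983 + 2*15*(-78 + 15)) + 33253 = (-15983 + 2*15*(-63)) + 33253 = (-15983 - 1890) + 33253 = -17873 + 33253 = 15380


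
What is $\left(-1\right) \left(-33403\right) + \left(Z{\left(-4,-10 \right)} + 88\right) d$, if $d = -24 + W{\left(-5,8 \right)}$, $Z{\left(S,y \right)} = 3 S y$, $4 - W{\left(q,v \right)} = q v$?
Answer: $37563$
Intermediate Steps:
$W{\left(q,v \right)} = 4 - q v$
$Z{\left(S,y \right)} = 3 S y$
$d = 20$ ($d = -24 - \left(-4 - 40\right) = -24 + \left(4 + 40\right) = -24 + 44 = 20$)
$\left(-1\right) \left(-33403\right) + \left(Z{\left(-4,-10 \right)} + 88\right) d = \left(-1\right) \left(-33403\right) + \left(3 \left(-4\right) \left(-10\right) + 88\right) 20 = 33403 + \left(120 + 88\right) 20 = 33403 + 208 \cdot 20 = 33403 + 4160 = 37563$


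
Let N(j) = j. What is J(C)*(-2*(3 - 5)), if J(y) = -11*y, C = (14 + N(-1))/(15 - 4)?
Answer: -52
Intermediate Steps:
C = 13/11 (C = (14 - 1)/(15 - 4) = 13/11 ≈ 1.1818)
J(C)*(-2*(3 - 5)) = (-11*13/11)*(-2*(3 - 5)) = -(-26)*(-2) = -13*4 = -52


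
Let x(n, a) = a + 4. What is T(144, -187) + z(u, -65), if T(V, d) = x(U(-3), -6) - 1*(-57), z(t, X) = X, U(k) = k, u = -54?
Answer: -10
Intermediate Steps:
x(n, a) = 4 + a
T(V, d) = 55 (T(V, d) = (4 - 6) - 1*(-57) = -2 + 57 = 55)
T(144, -187) + z(u, -65) = 55 - 65 = -10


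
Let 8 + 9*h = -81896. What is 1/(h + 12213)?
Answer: 9/28013 ≈ 0.00032128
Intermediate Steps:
h = -81904/9 (h = -8/9 + (⅑)*(-81896) = -8/9 - 81896/9 = -81904/9 ≈ -9100.4)
1/(h + 12213) = 1/(-81904/9 + 12213) = 1/(28013/9) = 9/28013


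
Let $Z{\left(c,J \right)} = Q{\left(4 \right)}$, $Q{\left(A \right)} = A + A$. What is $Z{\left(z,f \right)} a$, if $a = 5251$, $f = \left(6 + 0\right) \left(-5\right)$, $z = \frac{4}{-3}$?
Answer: $42008$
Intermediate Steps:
$z = - \frac{4}{3}$ ($z = 4 \left(- \frac{1}{3}\right) = - \frac{4}{3} \approx -1.3333$)
$f = -30$ ($f = 6 \left(-5\right) = -30$)
$Q{\left(A \right)} = 2 A$
$Z{\left(c,J \right)} = 8$ ($Z{\left(c,J \right)} = 2 \cdot 4 = 8$)
$Z{\left(z,f \right)} a = 8 \cdot 5251 = 42008$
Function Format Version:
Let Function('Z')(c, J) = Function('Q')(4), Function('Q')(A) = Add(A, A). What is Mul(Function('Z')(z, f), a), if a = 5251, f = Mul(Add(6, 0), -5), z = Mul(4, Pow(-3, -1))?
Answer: 42008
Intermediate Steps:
z = Rational(-4, 3) (z = Mul(4, Rational(-1, 3)) = Rational(-4, 3) ≈ -1.3333)
f = -30 (f = Mul(6, -5) = -30)
Function('Q')(A) = Mul(2, A)
Function('Z')(c, J) = 8 (Function('Z')(c, J) = Mul(2, 4) = 8)
Mul(Function('Z')(z, f), a) = Mul(8, 5251) = 42008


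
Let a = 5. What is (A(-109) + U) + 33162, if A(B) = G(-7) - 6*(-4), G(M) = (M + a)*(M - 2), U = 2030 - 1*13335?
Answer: 21899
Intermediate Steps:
U = -11305 (U = 2030 - 13335 = -11305)
G(M) = (-2 + M)*(5 + M) (G(M) = (M + 5)*(M - 2) = (5 + M)*(-2 + M) = (-2 + M)*(5 + M))
A(B) = 42 (A(B) = (-10 + (-7)² + 3*(-7)) - 6*(-4) = (-10 + 49 - 21) + 24 = 18 + 24 = 42)
(A(-109) + U) + 33162 = (42 - 11305) + 33162 = -11263 + 33162 = 21899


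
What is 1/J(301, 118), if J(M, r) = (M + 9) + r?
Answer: 1/428 ≈ 0.0023364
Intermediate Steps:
J(M, r) = 9 + M + r (J(M, r) = (9 + M) + r = 9 + M + r)
1/J(301, 118) = 1/(9 + 301 + 118) = 1/428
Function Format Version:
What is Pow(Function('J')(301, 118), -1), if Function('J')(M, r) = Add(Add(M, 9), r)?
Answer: Rational(1, 428) ≈ 0.0023364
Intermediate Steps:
Function('J')(M, r) = Add(9, M, r) (Function('J')(M, r) = Add(Add(9, M), r) = Add(9, M, r))
Pow(Function('J')(301, 118), -1) = Pow(Add(9, 301, 118), -1) = Pow(428, -1) = Rational(1, 428)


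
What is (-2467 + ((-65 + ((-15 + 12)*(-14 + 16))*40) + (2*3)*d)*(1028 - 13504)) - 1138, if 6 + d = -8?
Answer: 4849559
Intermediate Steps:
d = -14 (d = -6 - 8 = -14)
(-2467 + ((-65 + ((-15 + 12)*(-14 + 16))*40) + (2*3)*d)*(1028 - 13504)) - 1138 = (-2467 + ((-65 + ((-15 + 12)*(-14 + 16))*40) + (2*3)*(-14))*(1028 - 13504)) - 1138 = (-2467 + ((-65 - 3*2*40) + 6*(-14))*(-12476)) - 1138 = (-2467 + ((-65 - 6*40) - 84)*(-12476)) - 1138 = (-2467 + ((-65 - 240) - 84)*(-12476)) - 1138 = (-2467 + (-305 - 84)*(-12476)) - 1138 = (-2467 - 389*(-12476)) - 1138 = (-2467 + 4853164) - 1138 = 4850697 - 1138 = 4849559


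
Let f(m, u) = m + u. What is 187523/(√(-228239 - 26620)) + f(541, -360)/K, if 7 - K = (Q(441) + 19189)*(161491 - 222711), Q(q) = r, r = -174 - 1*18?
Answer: 181/1162996347 - 187523*I*√254859/254859 ≈ 1.5563e-7 - 371.45*I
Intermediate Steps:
r = -192 (r = -174 - 18 = -192)
Q(q) = -192
K = 1162996347 (K = 7 - (-192 + 19189)*(161491 - 222711) = 7 - 18997*(-61220) = 7 - 1*(-1162996340) = 7 + 1162996340 = 1162996347)
187523/(√(-228239 - 26620)) + f(541, -360)/K = 187523/(√(-228239 - 26620)) + (541 - 360)/1162996347 = 187523/(√(-254859)) + 181*(1/1162996347) = 187523/((I*√254859)) + 181/1162996347 = 187523*(-I*√254859/254859) + 181/1162996347 = -187523*I*√254859/254859 + 181/1162996347 = 181/1162996347 - 187523*I*√254859/254859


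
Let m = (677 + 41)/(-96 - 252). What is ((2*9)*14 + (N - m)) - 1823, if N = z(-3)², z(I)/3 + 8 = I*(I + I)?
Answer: -116395/174 ≈ -668.94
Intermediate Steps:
z(I) = -24 + 6*I² (z(I) = -24 + 3*(I*(I + I)) = -24 + 3*(I*(2*I)) = -24 + 3*(2*I²) = -24 + 6*I²)
m = -359/174 (m = 718/(-348) = 718*(-1/348) = -359/174 ≈ -2.0632)
N = 900 (N = (-24 + 6*(-3)²)² = (-24 + 6*9)² = (-24 + 54)² = 30² = 900)
((2*9)*14 + (N - m)) - 1823 = ((2*9)*14 + (900 - 1*(-359/174))) - 1823 = (18*14 + (900 + 359/174)) - 1823 = (252 + 156959/174) - 1823 = 200807/174 - 1823 = -116395/174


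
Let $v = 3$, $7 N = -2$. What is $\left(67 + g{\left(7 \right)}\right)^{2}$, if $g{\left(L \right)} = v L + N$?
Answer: $\frac{376996}{49} \approx 7693.8$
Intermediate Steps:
$N = - \frac{2}{7}$ ($N = \frac{1}{7} \left(-2\right) = - \frac{2}{7} \approx -0.28571$)
$g{\left(L \right)} = - \frac{2}{7} + 3 L$ ($g{\left(L \right)} = 3 L - \frac{2}{7} = - \frac{2}{7} + 3 L$)
$\left(67 + g{\left(7 \right)}\right)^{2} = \left(67 + \left(- \frac{2}{7} + 3 \cdot 7\right)\right)^{2} = \left(67 + \left(- \frac{2}{7} + 21\right)\right)^{2} = \left(67 + \frac{145}{7}\right)^{2} = \left(\frac{614}{7}\right)^{2} = \frac{376996}{49}$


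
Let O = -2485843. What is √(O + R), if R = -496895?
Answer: I*√2982738 ≈ 1727.1*I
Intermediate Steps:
√(O + R) = √(-2485843 - 496895) = √(-2982738) = I*√2982738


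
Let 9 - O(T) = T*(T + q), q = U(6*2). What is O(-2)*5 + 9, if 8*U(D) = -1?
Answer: 131/4 ≈ 32.750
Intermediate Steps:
U(D) = -⅛ (U(D) = (⅛)*(-1) = -⅛)
q = -⅛ ≈ -0.12500
O(T) = 9 - T*(-⅛ + T) (O(T) = 9 - T*(T - ⅛) = 9 - T*(-⅛ + T))
O(-2)*5 + 9 = (9 - 1*(-2)² + (⅛)*(-2))*5 + 9 = (9 - 1*4 - ¼)*5 + 9 = (9 - 4 - ¼)*5 + 9 = (19/4)*5 + 9 = 95/4 + 9 = 131/4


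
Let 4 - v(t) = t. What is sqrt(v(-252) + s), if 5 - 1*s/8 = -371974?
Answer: 2*sqrt(744022) ≈ 1725.1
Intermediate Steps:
s = 2975832 (s = 40 - 8*(-371974) = 40 + 2975792 = 2975832)
v(t) = 4 - t
sqrt(v(-252) + s) = sqrt((4 - 1*(-252)) + 2975832) = sqrt((4 + 252) + 2975832) = sqrt(256 + 2975832) = sqrt(2976088) = 2*sqrt(744022)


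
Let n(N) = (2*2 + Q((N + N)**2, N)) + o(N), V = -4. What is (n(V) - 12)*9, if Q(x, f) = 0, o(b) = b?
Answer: -108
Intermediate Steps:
n(N) = 4 + N (n(N) = (2*2 + 0) + N = (4 + 0) + N = 4 + N)
(n(V) - 12)*9 = ((4 - 4) - 12)*9 = (0 - 12)*9 = -12*9 = -108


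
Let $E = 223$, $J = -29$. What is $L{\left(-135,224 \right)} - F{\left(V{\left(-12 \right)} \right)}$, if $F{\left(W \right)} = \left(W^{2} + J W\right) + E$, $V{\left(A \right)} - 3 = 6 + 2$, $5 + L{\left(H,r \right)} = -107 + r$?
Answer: $87$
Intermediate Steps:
$L{\left(H,r \right)} = -112 + r$ ($L{\left(H,r \right)} = -5 + \left(-107 + r\right) = -112 + r$)
$V{\left(A \right)} = 11$ ($V{\left(A \right)} = 3 + \left(6 + 2\right) = 3 + 8 = 11$)
$F{\left(W \right)} = 223 + W^{2} - 29 W$ ($F{\left(W \right)} = \left(W^{2} - 29 W\right) + 223 = 223 + W^{2} - 29 W$)
$L{\left(-135,224 \right)} - F{\left(V{\left(-12 \right)} \right)} = \left(-112 + 224\right) - \left(223 + 11^{2} - 319\right) = 112 - \left(223 + 121 - 319\right) = 112 - 25 = 87$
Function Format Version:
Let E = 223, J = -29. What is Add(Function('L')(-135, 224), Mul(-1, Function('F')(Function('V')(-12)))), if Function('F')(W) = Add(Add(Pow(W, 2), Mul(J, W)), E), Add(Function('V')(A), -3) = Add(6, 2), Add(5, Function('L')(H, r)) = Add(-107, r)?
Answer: 87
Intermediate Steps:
Function('L')(H, r) = Add(-112, r) (Function('L')(H, r) = Add(-5, Add(-107, r)) = Add(-112, r))
Function('V')(A) = 11 (Function('V')(A) = Add(3, Add(6, 2)) = Add(3, 8) = 11)
Function('F')(W) = Add(223, Pow(W, 2), Mul(-29, W)) (Function('F')(W) = Add(Add(Pow(W, 2), Mul(-29, W)), 223) = Add(223, Pow(W, 2), Mul(-29, W)))
Add(Function('L')(-135, 224), Mul(-1, Function('F')(Function('V')(-12)))) = Add(Add(-112, 224), Mul(-1, Add(223, Pow(11, 2), Mul(-29, 11)))) = Add(112, Mul(-1, Add(223, 121, -319))) = Add(112, Mul(-1, 25)) = Add(112, -25) = 87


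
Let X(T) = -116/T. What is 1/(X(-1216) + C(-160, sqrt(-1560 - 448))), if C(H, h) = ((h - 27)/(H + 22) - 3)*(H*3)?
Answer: 2861402128/3903606283663 - 14786560*I*sqrt(502)/3903606283663 ≈ 0.00073302 - 8.487e-5*I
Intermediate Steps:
C(H, h) = 3*H*(-3 + (-27 + h)/(22 + H)) (C(H, h) = ((-27 + h)/(22 + H) - 3)*(3*H) = (-3 + (-27 + h)/(22 + H))*(3*H) = 3*H*(-3 + (-27 + h)/(22 + H)))
1/(X(-1216) + C(-160, sqrt(-1560 - 448))) = 1/(-116/(-1216) + 3*(-160)*(-93 + sqrt(-1560 - 448) - 3*(-160))/(22 - 160)) = 1/(-116*(-1/1216) + 3*(-160)*(-93 + sqrt(-2008) + 480)/(-138)) = 1/(29/304 + 3*(-160)*(-1/138)*(-93 + 2*I*sqrt(502) + 480)) = 1/(29/304 + 3*(-160)*(-1/138)*(387 + 2*I*sqrt(502))) = 1/(29/304 + (30960/23 + 160*I*sqrt(502)/23)) = 1/(9412507/6992 + 160*I*sqrt(502)/23)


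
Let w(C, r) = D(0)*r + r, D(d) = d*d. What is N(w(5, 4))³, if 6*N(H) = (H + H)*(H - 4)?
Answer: 0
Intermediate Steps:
D(d) = d²
w(C, r) = r (w(C, r) = 0²*r + r = 0*r + r = 0 + r = r)
N(H) = H*(-4 + H)/3 (N(H) = ((H + H)*(H - 4))/6 = ((2*H)*(-4 + H))/6 = (2*H*(-4 + H))/6 = H*(-4 + H)/3)
N(w(5, 4))³ = ((⅓)*4*(-4 + 4))³ = ((⅓)*4*0)³ = 0³ = 0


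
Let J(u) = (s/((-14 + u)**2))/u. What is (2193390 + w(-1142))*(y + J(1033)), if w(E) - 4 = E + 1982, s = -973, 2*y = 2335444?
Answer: 2748344008788381005842/1072626913 ≈ 2.5623e+12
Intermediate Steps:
y = 1167722 (y = (1/2)*2335444 = 1167722)
J(u) = -973/(u*(-14 + u)**2) (J(u) = (-973/(-14 + u)**2)/u = -973/(u*(-14 + u)**2))
w(E) = 1986 + E (w(E) = 4 + (E + 1982) = 4 + (1982 + E) = 1986 + E)
(2193390 + w(-1142))*(y + J(1033)) = (2193390 + (1986 - 1142))*(1167722 - 973/(1033*(-14 + 1033)**2)) = (2193390 + 844)*(1167722 - 973*1/1033/1019**2) = 2194234*(1167722 - 973*1/1033*1/1038361) = 2194234*(1167722 - 973/1072626913) = 2194234*(1252530044101213/1072626913) = 2748344008788381005842/1072626913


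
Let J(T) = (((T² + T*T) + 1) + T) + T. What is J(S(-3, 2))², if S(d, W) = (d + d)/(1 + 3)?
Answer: 25/4 ≈ 6.2500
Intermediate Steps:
S(d, W) = d/2 (S(d, W) = (2*d)/4 = (2*d)*(¼) = d/2)
J(T) = 1 + 2*T + 2*T² (J(T) = (((T² + T²) + 1) + T) + T = ((2*T² + 1) + T) + T = ((1 + 2*T²) + T) + T = (1 + T + 2*T²) + T = 1 + 2*T + 2*T²)
J(S(-3, 2))² = (1 + 2*((½)*(-3)) + 2*((½)*(-3))²)² = (1 + 2*(-3/2) + 2*(-3/2)²)² = (1 - 3 + 2*(9/4))² = (1 - 3 + 9/2)² = (5/2)² = 25/4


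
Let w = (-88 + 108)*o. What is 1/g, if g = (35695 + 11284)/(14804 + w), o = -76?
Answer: 13284/46979 ≈ 0.28276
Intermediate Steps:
w = -1520 (w = (-88 + 108)*(-76) = 20*(-76) = -1520)
g = 46979/13284 (g = (35695 + 11284)/(14804 - 1520) = 46979/13284 ≈ 3.5365)
1/g = 1/(46979/13284) = 13284/46979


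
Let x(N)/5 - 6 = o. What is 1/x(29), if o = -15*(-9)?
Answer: 1/705 ≈ 0.0014184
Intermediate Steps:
o = 135
x(N) = 705 (x(N) = 30 + 5*135 = 30 + 675 = 705)
1/x(29) = 1/705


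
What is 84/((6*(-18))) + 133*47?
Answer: 56252/9 ≈ 6250.2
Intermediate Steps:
84/((6*(-18))) + 133*47 = 84/(-108) + 6251 = 84*(-1/108) + 6251 = -7/9 + 6251 = 56252/9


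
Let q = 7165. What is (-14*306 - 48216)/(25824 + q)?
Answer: -52500/32989 ≈ -1.5914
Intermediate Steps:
(-14*306 - 48216)/(25824 + q) = (-14*306 - 48216)/(25824 + 7165) = (-4284 - 48216)/32989 = -52500*1/32989 = -52500/32989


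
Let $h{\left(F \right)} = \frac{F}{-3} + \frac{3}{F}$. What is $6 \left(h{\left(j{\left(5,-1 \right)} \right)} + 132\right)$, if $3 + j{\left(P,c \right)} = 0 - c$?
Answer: $787$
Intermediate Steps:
$j{\left(P,c \right)} = -3 - c$ ($j{\left(P,c \right)} = -3 + \left(0 - c\right) = -3 - c$)
$h{\left(F \right)} = \frac{3}{F} - \frac{F}{3}$ ($h{\left(F \right)} = F \left(- \frac{1}{3}\right) + \frac{3}{F} = - \frac{F}{3} + \frac{3}{F} = \frac{3}{F} - \frac{F}{3}$)
$6 \left(h{\left(j{\left(5,-1 \right)} \right)} + 132\right) = 6 \left(\left(\frac{3}{-3 - -1} - \frac{-3 - -1}{3}\right) + 132\right) = 6 \left(\left(\frac{3}{-3 + 1} - \frac{-3 + 1}{3}\right) + 132\right) = 6 \left(\left(\frac{3}{-2} - - \frac{2}{3}\right) + 132\right) = 6 \left(\left(3 \left(- \frac{1}{2}\right) + \frac{2}{3}\right) + 132\right) = 6 \left(\left(- \frac{3}{2} + \frac{2}{3}\right) + 132\right) = 6 \left(- \frac{5}{6} + 132\right) = 6 \cdot \frac{787}{6} = 787$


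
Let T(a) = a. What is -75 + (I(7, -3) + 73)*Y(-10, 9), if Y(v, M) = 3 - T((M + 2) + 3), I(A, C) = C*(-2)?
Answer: -944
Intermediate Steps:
I(A, C) = -2*C
Y(v, M) = -2 - M (Y(v, M) = 3 - ((M + 2) + 3) = 3 - ((2 + M) + 3) = 3 - (5 + M) = 3 + (-5 - M) = -2 - M)
-75 + (I(7, -3) + 73)*Y(-10, 9) = -75 + (-2*(-3) + 73)*(-2 - 1*9) = -75 + (6 + 73)*(-2 - 9) = -75 + 79*(-11) = -75 - 869 = -944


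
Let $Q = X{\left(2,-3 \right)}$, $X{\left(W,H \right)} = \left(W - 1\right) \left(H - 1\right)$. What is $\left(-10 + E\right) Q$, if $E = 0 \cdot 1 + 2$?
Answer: $32$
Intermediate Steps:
$X{\left(W,H \right)} = \left(-1 + H\right) \left(-1 + W\right)$ ($X{\left(W,H \right)} = \left(-1 + W\right) \left(-1 + H\right) = \left(-1 + H\right) \left(-1 + W\right)$)
$E = 2$ ($E = 0 + 2 = 2$)
$Q = -4$ ($Q = 1 - -3 - 2 - 6 = 1 + 3 - 2 - 6 = -4$)
$\left(-10 + E\right) Q = \left(-10 + 2\right) \left(-4\right) = \left(-8\right) \left(-4\right) = 32$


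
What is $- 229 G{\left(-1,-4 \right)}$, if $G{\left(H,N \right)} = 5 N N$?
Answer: $-18320$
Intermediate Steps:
$G{\left(H,N \right)} = 5 N^{2}$
$- 229 G{\left(-1,-4 \right)} = - 229 \cdot 5 \left(-4\right)^{2} = - 229 \cdot 5 \cdot 16 = \left(-229\right) 80 = -18320$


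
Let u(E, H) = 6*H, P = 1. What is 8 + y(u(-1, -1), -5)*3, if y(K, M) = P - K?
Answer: 29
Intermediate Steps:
y(K, M) = 1 - K
8 + y(u(-1, -1), -5)*3 = 8 + (1 - 6*(-1))*3 = 8 + (1 - 1*(-6))*3 = 8 + (1 + 6)*3 = 8 + 7*3 = 8 + 21 = 29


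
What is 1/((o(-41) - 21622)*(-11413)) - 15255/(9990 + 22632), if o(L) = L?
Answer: -1257214468741/2688485791806 ≈ -0.46763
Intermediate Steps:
1/((o(-41) - 21622)*(-11413)) - 15255/(9990 + 22632) = 1/(-41 - 21622*(-11413)) - 15255/(9990 + 22632) = -1/11413/(-21663) - 15255/32622 = -1/21663*(-1/11413) - 15255*1/32622 = 1/247239819 - 5085/10874 = -1257214468741/2688485791806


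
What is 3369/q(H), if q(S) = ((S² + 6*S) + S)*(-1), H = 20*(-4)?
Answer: -3369/5840 ≈ -0.57688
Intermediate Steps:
H = -80
q(S) = -S² - 7*S (q(S) = (S² + 7*S)*(-1) = -S² - 7*S)
3369/q(H) = 3369/((-1*(-80)*(7 - 80))) = 3369/((-1*(-80)*(-73))) = 3369/(-5840) = 3369*(-1/5840) = -3369/5840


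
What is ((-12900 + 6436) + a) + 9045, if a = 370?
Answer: 2951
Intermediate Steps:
((-12900 + 6436) + a) + 9045 = ((-12900 + 6436) + 370) + 9045 = (-6464 + 370) + 9045 = -6094 + 9045 = 2951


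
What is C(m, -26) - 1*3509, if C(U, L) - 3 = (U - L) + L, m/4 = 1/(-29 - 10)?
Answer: -136738/39 ≈ -3506.1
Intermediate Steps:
m = -4/39 (m = 4/(-29 - 10) = 4/(-39) = 4*(-1/39) = -4/39 ≈ -0.10256)
C(U, L) = 3 + U (C(U, L) = 3 + ((U - L) + L) = 3 + U)
C(m, -26) - 1*3509 = (3 - 4/39) - 1*3509 = 113/39 - 3509 = -136738/39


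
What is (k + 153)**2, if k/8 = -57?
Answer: 91809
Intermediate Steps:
k = -456 (k = 8*(-57) = -456)
(k + 153)**2 = (-456 + 153)**2 = (-303)**2 = 91809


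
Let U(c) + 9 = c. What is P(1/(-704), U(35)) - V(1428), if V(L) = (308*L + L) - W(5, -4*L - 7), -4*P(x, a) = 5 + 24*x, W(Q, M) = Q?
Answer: -155319381/352 ≈ -4.4125e+5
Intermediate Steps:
U(c) = -9 + c
P(x, a) = -5/4 - 6*x (P(x, a) = -(5 + 24*x)/4 = -5/4 - 6*x)
V(L) = -5 + 309*L (V(L) = (308*L + L) - 1*5 = 309*L - 5 = -5 + 309*L)
P(1/(-704), U(35)) - V(1428) = (-5/4 - 6/(-704)) - (-5 + 309*1428) = (-5/4 - 6*(-1/704)) - (-5 + 441252) = (-5/4 + 3/352) - 1*441247 = -437/352 - 441247 = -155319381/352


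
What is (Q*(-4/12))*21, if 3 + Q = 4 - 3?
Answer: 14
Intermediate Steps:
Q = -2 (Q = -3 + (4 - 3) = -3 + 1 = -2)
(Q*(-4/12))*21 = -(-8)/12*21 = -2*(-⅓)*21 = (⅔)*21 = 14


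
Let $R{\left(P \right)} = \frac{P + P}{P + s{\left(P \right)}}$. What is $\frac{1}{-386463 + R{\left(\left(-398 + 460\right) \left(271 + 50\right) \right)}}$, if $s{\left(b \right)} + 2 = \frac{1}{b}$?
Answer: $- \frac{396049801}{153057802064655} \approx -2.5876 \cdot 10^{-6}$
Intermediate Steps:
$s{\left(b \right)} = -2 + \frac{1}{b}$
$R{\left(P \right)} = \frac{2 P}{-2 + P + \frac{1}{P}}$ ($R{\left(P \right)} = \frac{P + P}{P - \left(2 - \frac{1}{P}\right)} = \frac{2 P}{-2 + P + \frac{1}{P}}$)
$\frac{1}{-386463 + R{\left(\left(-398 + 460\right) \left(271 + 50\right) \right)}} = \frac{1}{-386463 + \frac{2 \left(\left(-398 + 460\right) \left(271 + 50\right)\right)^{2}}{1 + \left(-398 + 460\right) \left(271 + 50\right) \left(-2 + \left(-398 + 460\right) \left(271 + 50\right)\right)}} = \frac{1}{-386463 + \frac{2 \left(62 \cdot 321\right)^{2}}{1 + 62 \cdot 321 \left(-2 + 62 \cdot 321\right)}} = \frac{1}{-386463 + \frac{2 \cdot 19902^{2}}{1 + 19902 \left(-2 + 19902\right)}} = \frac{1}{-386463 + 2 \cdot 396089604 \frac{1}{1 + 19902 \cdot 19900}} = \frac{1}{-386463 + 2 \cdot 396089604 \frac{1}{1 + 396049800}} = \frac{1}{-386463 + 2 \cdot 396089604 \cdot \frac{1}{396049801}} = \frac{1}{-386463 + \frac{792179208}{396049801}} = \frac{1}{- \frac{153057802064655}{396049801}} = - \frac{396049801}{153057802064655}$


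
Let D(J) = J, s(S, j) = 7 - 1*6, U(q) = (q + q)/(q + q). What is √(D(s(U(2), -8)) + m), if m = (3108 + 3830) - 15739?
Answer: 20*I*√22 ≈ 93.808*I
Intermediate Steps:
U(q) = 1 (U(q) = (2*q)/((2*q)) = (2*q)*(1/(2*q)) = 1)
s(S, j) = 1 (s(S, j) = 7 - 6 = 1)
m = -8801 (m = 6938 - 15739 = -8801)
√(D(s(U(2), -8)) + m) = √(1 - 8801) = √(-8800) = 20*I*√22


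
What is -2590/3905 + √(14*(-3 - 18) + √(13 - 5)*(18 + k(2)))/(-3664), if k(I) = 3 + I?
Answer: -518/781 - I*√(294 - 46*√2)/3664 ≈ -0.66325 - 0.0041296*I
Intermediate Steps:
-2590/3905 + √(14*(-3 - 18) + √(13 - 5)*(18 + k(2)))/(-3664) = -2590/3905 + √(14*(-3 - 18) + √(13 - 5)*(18 + (3 + 2)))/(-3664) = -2590*1/3905 + √(14*(-21) + √8*(18 + 5))*(-1/3664) = -518/781 + √(-294 + (2*√2)*23)*(-1/3664) = -518/781 + √(-294 + 46*√2)*(-1/3664) = -518/781 - √(-294 + 46*√2)/3664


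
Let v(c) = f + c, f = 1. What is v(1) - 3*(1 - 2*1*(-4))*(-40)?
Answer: 1082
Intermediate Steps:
v(c) = 1 + c
v(1) - 3*(1 - 2*1*(-4))*(-40) = (1 + 1) - 3*(1 - 2*1*(-4))*(-40) = 2 - 3*(1 - 2*(-4))*(-40) = 2 - 3*(1 + 8)*(-40) = 2 - 3*9*(-40) = 2 - 27*(-40) = 2 + 1080 = 1082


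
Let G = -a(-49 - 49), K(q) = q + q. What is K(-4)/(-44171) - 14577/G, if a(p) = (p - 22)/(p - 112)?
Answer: 4507164701/176684 ≈ 25510.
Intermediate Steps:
K(q) = 2*q
a(p) = (-22 + p)/(-112 + p)
G = -4/7 (G = -(-22 + (-49 - 49))/(-112 + (-49 - 49)) = -(-22 - 98)/(-112 - 98) = -(-120)/(-210) = -(-1)*(-120)/210 = -1*4/7 = -4/7 ≈ -0.57143)
K(-4)/(-44171) - 14577/G = (2*(-4))/(-44171) - 14577/(-4/7) = -8*(-1/44171) - 14577*(-7/4) = 8/44171 + 102039/4 = 4507164701/176684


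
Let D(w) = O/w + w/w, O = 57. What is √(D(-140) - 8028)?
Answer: I*√39334295/70 ≈ 89.596*I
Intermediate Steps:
D(w) = 1 + 57/w (D(w) = 57/w + w/w = 57/w + 1 = 1 + 57/w)
√(D(-140) - 8028) = √((57 - 140)/(-140) - 8028) = √(-1/140*(-83) - 8028) = √(83/140 - 8028) = √(-1123837/140) = I*√39334295/70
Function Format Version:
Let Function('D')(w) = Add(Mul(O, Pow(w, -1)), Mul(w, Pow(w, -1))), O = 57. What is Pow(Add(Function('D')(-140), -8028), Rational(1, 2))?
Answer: Mul(Rational(1, 70), I, Pow(39334295, Rational(1, 2))) ≈ Mul(89.596, I)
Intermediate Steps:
Function('D')(w) = Add(1, Mul(57, Pow(w, -1))) (Function('D')(w) = Add(Mul(57, Pow(w, -1)), Mul(w, Pow(w, -1))) = Add(Mul(57, Pow(w, -1)), 1) = Add(1, Mul(57, Pow(w, -1))))
Pow(Add(Function('D')(-140), -8028), Rational(1, 2)) = Pow(Add(Mul(Pow(-140, -1), Add(57, -140)), -8028), Rational(1, 2)) = Pow(Add(Mul(Rational(-1, 140), -83), -8028), Rational(1, 2)) = Pow(Add(Rational(83, 140), -8028), Rational(1, 2)) = Pow(Rational(-1123837, 140), Rational(1, 2)) = Mul(Rational(1, 70), I, Pow(39334295, Rational(1, 2)))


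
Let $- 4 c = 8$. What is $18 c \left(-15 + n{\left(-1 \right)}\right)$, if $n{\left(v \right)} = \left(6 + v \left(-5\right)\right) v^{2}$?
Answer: $144$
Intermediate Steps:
$c = -2$ ($c = \left(- \frac{1}{4}\right) 8 = -2$)
$n{\left(v \right)} = v^{2} \left(6 - 5 v\right)$ ($n{\left(v \right)} = \left(6 - 5 v\right) v^{2} = v^{2} \left(6 - 5 v\right)$)
$18 c \left(-15 + n{\left(-1 \right)}\right) = 18 \left(-2\right) \left(-15 + \left(-1\right)^{2} \left(6 - -5\right)\right) = - 36 \left(-15 + 1 \left(6 + 5\right)\right) = - 36 \left(-15 + 1 \cdot 11\right) = - 36 \left(-15 + 11\right) = \left(-36\right) \left(-4\right) = 144$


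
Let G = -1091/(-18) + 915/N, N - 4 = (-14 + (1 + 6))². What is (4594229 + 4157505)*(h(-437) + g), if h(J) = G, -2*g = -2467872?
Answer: 5151486086963479/477 ≈ 1.0800e+13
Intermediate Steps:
g = 1233936 (g = -½*(-2467872) = 1233936)
N = 53 (N = 4 + (-14 + (1 + 6))² = 4 + (-14 + 7)² = 4 + (-7)² = 4 + 49 = 53)
G = 74293/954 (G = -1091/(-18) + 915/53 = -1091*(-1/18) + 915*(1/53) = 1091/18 + 915/53 = 74293/954 ≈ 77.875)
h(J) = 74293/954
(4594229 + 4157505)*(h(-437) + g) = (4594229 + 4157505)*(74293/954 + 1233936) = 8751734*(1177249237/954) = 5151486086963479/477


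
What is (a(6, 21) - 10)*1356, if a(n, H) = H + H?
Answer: 43392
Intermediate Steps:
a(n, H) = 2*H
(a(6, 21) - 10)*1356 = (2*21 - 10)*1356 = (42 - 10)*1356 = 32*1356 = 43392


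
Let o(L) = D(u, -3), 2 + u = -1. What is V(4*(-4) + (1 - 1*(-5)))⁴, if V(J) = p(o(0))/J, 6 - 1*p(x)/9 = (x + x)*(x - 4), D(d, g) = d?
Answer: 688747536/625 ≈ 1.1020e+6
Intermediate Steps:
u = -3 (u = -2 - 1 = -3)
o(L) = -3
p(x) = 54 - 18*x*(-4 + x) (p(x) = 54 - 9*(x + x)*(x - 4) = 54 - 9*2*x*(-4 + x) = 54 - 18*x*(-4 + x))
V(J) = -324/J (V(J) = (54 - 18*(-3)² + 72*(-3))/J = (54 - 18*9 - 216)/J = (54 - 162 - 216)/J = -324/J)
V(4*(-4) + (1 - 1*(-5)))⁴ = (-324/(4*(-4) + (1 - 1*(-5))))⁴ = (-324/(-16 + (1 + 5)))⁴ = (-324/(-16 + 6))⁴ = (-324/(-10))⁴ = (-324*(-⅒))⁴ = (162/5)⁴ = 688747536/625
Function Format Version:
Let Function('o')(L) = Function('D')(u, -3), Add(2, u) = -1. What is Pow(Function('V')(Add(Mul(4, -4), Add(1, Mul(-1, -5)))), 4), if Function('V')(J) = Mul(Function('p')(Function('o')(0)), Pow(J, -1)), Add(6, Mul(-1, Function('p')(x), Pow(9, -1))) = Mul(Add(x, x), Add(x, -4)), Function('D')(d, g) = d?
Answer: Rational(688747536, 625) ≈ 1.1020e+6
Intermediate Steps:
u = -3 (u = Add(-2, -1) = -3)
Function('o')(L) = -3
Function('p')(x) = Add(54, Mul(-18, x, Add(-4, x))) (Function('p')(x) = Add(54, Mul(-9, Mul(Add(x, x), Add(x, -4)))) = Add(54, Mul(-9, Mul(Mul(2, x), Add(-4, x)))) = Add(54, Mul(-9, Mul(2, x, Add(-4, x)))) = Add(54, Mul(-18, x, Add(-4, x))))
Function('V')(J) = Mul(-324, Pow(J, -1)) (Function('V')(J) = Mul(Add(54, Mul(-18, Pow(-3, 2)), Mul(72, -3)), Pow(J, -1)) = Mul(Add(54, Mul(-18, 9), -216), Pow(J, -1)) = Mul(Add(54, -162, -216), Pow(J, -1)) = Mul(-324, Pow(J, -1)))
Pow(Function('V')(Add(Mul(4, -4), Add(1, Mul(-1, -5)))), 4) = Pow(Mul(-324, Pow(Add(Mul(4, -4), Add(1, Mul(-1, -5))), -1)), 4) = Pow(Mul(-324, Pow(Add(-16, Add(1, 5)), -1)), 4) = Pow(Mul(-324, Pow(Add(-16, 6), -1)), 4) = Pow(Mul(-324, Pow(-10, -1)), 4) = Pow(Mul(-324, Rational(-1, 10)), 4) = Pow(Rational(162, 5), 4) = Rational(688747536, 625)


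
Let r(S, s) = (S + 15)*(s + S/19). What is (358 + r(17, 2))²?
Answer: 73307844/361 ≈ 2.0307e+5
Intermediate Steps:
r(S, s) = (15 + S)*(s + S/19) (r(S, s) = (15 + S)*(s + S*(1/19)) = (15 + S)*(s + S/19))
(358 + r(17, 2))² = (358 + (15*2 + (1/19)*17² + (15/19)*17 + 17*2))² = (358 + (30 + (1/19)*289 + 255/19 + 34))² = (358 + (30 + 289/19 + 255/19 + 34))² = (358 + 1760/19)² = (8562/19)² = 73307844/361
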